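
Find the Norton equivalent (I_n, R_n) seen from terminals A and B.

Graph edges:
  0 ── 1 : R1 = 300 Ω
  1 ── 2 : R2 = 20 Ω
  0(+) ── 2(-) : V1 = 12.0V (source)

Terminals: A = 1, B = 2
Find the Thévenin equivalent first; then I_n = V_th/R_th and R_n = R_th.
Step 1 — V_th is the open-circuit voltage V_A - V_B (nothing connected across the terminals).
Nodal analysis, taking node 2 as the 0 V reference.
Source V1 fixes V_0 = 12 V.
KCL at each unknown node (sum of currents leaving = 0; resistances in Ω):
  Node 1: (V_1 - 12)/300 + (V_1 - 0)/20 = 0
Collecting terms: 0.05333 × V_1 = 0.04  =>  V_1 = 0.75 V
V_th = V_1 - V_2 = 0.75 - 0 = 0.75 V
Step 2 — R_th: zero the source — replace V1 by a short circuit (node 2 merges into node 0) — and find the resistance seen between A (node 1) and B (node 0).
Reduce the network between node 1 (A) and node 0 (B) by series/parallel combination:
  Rp1 = R1 ‖ R2 (parallel, both between nodes 0 and 1) = 1/(1/300 + 1/20) = 18.75 Ω
R_th = 18.75 Ω
I_n = V_th/R_th = 0.75/18.75 = 0.04 A, and R_n = R_th = 18.75 Ω

Final answer: I_n = 0.04 A, R_n = 18.75 Ω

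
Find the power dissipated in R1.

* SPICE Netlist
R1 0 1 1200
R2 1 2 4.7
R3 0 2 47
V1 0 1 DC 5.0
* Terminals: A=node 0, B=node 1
Nodal analysis, taking node 1 as the 0 V reference.
Source V1 fixes V_0 = 5 V.
KCL at each unknown node (sum of currents leaving = 0; resistances in Ω):
  Node 2: (V_2 - 0)/4.7 + (V_2 - 5)/47 = 0
Collecting terms: 0.234 × V_2 = 0.1064  =>  V_2 = 0.4545 V
I_R1 = (V_0 - V_1)/R1 = (5 - 0)/1200 = 0.004167 A
P_R1 = I_R1² × R1 = (0.004167)² × 1200 = 0.02083 W

Final answer: 0.02083 W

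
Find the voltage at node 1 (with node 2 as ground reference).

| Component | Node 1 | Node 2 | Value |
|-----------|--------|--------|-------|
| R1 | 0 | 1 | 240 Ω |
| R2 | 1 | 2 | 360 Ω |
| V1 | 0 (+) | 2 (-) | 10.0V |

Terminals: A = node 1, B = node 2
Nodal analysis, taking node 2 as the 0 V reference.
Source V1 fixes V_0 = 10 V.
KCL at each unknown node (sum of currents leaving = 0; resistances in Ω):
  Node 1: (V_1 - 10)/240 + (V_1 - 0)/360 = 0
Collecting terms: 0.006944 × V_1 = 0.04167  =>  V_1 = 6 V
The requested potential is V_1 = 6 V.

Final answer: V_1 = 6 V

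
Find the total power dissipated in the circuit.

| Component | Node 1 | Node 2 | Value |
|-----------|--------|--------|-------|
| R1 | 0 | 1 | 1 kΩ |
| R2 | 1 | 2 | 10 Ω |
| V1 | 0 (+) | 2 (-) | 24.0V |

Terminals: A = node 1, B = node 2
Nodal analysis, taking node 2 as the 0 V reference.
Source V1 fixes V_0 = 24 V.
KCL at each unknown node (sum of currents leaving = 0; resistances in Ω):
  Node 1: (V_1 - 24)/1000 + (V_1 - 0)/10 = 0
Collecting terms: 0.101 × V_1 = 0.024  =>  V_1 = 0.2376 V
Power in each resistor, P = (ΔV)²/R:
  P_R1 = (24 - 0.2376)²/1000 = 0.5647 W
  P_R2 = (0.2376 - 0)²/10 = 0.005647 W
P_total = P_R1 + P_R2 = 0.5703 W

Final answer: 0.5703 W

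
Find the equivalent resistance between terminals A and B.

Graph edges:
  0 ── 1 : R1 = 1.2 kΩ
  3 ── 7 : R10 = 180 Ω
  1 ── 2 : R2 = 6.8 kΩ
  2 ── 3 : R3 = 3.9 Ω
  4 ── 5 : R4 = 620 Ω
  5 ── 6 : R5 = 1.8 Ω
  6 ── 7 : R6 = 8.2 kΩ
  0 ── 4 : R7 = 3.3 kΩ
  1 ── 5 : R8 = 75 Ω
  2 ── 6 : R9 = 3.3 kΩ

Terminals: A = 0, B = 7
The network is not a plain series/parallel combination. Inject a 1 A test current into terminal A (node 0) and return it from terminal B (node 7); then R_eq = V_A / (1 A).
Nodal analysis, taking node 7 as the 0 V reference.
Current source I_test pushes 1 A into node 0 and draws it out of node 7.
KCL at each unknown node (sum of currents leaving = 0; resistances in Ω):
  Node 0: (V_0 - V_1)/1200 + (V_0 - V_4)/3300 - 1 = 0
  Node 1: (V_1 - V_0)/1200 + (V_1 - V_2)/6800 + (V_1 - V_5)/75 = 0
  Node 2: (V_2 - V_1)/6800 + (V_2 - V_3)/3.9 + (V_2 - V_6)/3300 = 0
  Node 3: (V_3 - V_2)/3.9 + (V_3 - 0)/180 = 0
  Node 4: (V_4 - V_0)/3300 + (V_4 - V_5)/620 = 0
  Node 5: (V_5 - V_1)/75 + (V_5 - V_4)/620 + (V_5 - V_6)/1.8 = 0
  Node 6: (V_6 - V_2)/3300 + (V_6 - V_5)/1.8 + (V_6 - 0)/8200 = 0
Collecting terms (coefficients in siemens):
  0.001136·V_0 - 0.0008333·V_1 - 0.000303·V_4 = 1
  0.01431·V_1 - 0.0008333·V_0 - 0.0001471·V_2 - 0.01333·V_5 = 0
  0.2569·V_2 - 0.0001471·V_1 - 0.2564·V_3 - 0.000303·V_6 = 0
  0.262·V_3 - 0.2564·V_2 = 0
  0.001916·V_4 - 0.000303·V_0 - 0.001613·V_5 = 0
  0.5705·V_5 - 0.01333·V_1 - 0.001613·V_4 - 0.5556·V_6 = 0
  0.556·V_6 - 0.000303·V_2 - 0.5556·V_5 = 0
Solving these 7 simultaneous equations (Gaussian elimination) gives:
  V_0 = 2799 V, V_1 = 1889 V, V_2 = 142.4 V, V_3 = 139.4 V
  V_4 = 2001 V, V_5 = 1852 V, V_6 = 1850 V
R_eq = V_0 / 1 A = 2799 Ω = 2.799 kΩ

Final answer: 2.799 kΩ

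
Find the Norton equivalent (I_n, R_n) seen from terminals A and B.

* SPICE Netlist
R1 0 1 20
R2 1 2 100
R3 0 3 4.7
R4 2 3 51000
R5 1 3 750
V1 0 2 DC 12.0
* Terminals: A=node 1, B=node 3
Find the Thévenin equivalent first; then I_n = V_th/R_th and R_n = R_th.
Step 1 — V_th is the open-circuit voltage V_A - V_B (nothing connected across the terminals).
Nodal analysis, taking node 2 as the 0 V reference.
Source V1 fixes V_0 = 12 V.
KCL at each unknown node (sum of currents leaving = 0; resistances in Ω):
  Node 1: (V_1 - 12)/20 + (V_1 - 0)/100 + (V_1 - V_3)/750 = 0
  Node 3: (V_3 - 12)/4.7 + (V_3 - 0)/51000 + (V_3 - V_1)/750 = 0
Collecting terms (coefficients in siemens):
  0.06133·V_1 - 0.001333·V_3 = 0.6
  0.2141·V_3 - 0.001333·V_1 = 2.553
Determinant D = (0.06133)(0.2141) - (-0.001333)(-0.001333) = 0.01313
V_1 = [(0.6)(0.2141) - (-0.001333)(2.553)]/D = 10.04 V
V_3 = [(0.06133)(2.553) - (0.6)(-0.001333)]/D = 11.99 V
V_th = V_1 - V_3 = 10.04 - 11.99 = -1.944 V
Step 2 — R_th: zero the source — replace V1 by a short circuit (node 2 merges into node 0) — and find the resistance seen between A (node 1) and B (node 3).
Reduce the network between node 1 (A) and node 3 (B) by series/parallel combination:
  Rp1 = R1 ‖ R2 (parallel, both between nodes 0 and 1) = 1/(1/20 + 1/100) = 16.67 Ω
  Rp2 = R3 ‖ R4 (parallel, both between nodes 0 and 3) = 1/(1/4.7 + 1/51000) = 4.7 Ω
  Rs1 = Rp1 + Rp2 (series, joined only at node 0) = 16.67 + 4.7 = 21.37 Ω
  Rp3 = R5 ‖ Rs1 (parallel, both between nodes 1 and 3) = 1/(1/750 + 1/21.37) = 20.77 Ω
R_th = 20.77 Ω
I_n = V_th/R_th = -1.944/20.77 = -0.09355 A, and R_n = R_th = 20.77 Ω

Final answer: I_n = -0.09355 A, R_n = 20.77 Ω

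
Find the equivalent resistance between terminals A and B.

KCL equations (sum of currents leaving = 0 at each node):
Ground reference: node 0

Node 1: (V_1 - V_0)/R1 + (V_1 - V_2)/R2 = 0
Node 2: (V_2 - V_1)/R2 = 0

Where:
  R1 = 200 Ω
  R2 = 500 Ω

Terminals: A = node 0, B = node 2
Reduce the network between node 0 (A) and node 2 (B) by series/parallel combination:
  Rs1 = R1 + R2 (series, joined only at node 1) = 200 + 500 = 700 Ω
R_eq = 700 Ω

Final answer: 700 Ω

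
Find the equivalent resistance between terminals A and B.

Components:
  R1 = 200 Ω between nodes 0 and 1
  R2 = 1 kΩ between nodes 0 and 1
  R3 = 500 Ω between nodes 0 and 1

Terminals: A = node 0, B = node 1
Reduce the network between node 0 (A) and node 1 (B) by series/parallel combination:
  Rp1 = R1 ‖ R2 ‖ R3 (parallel, all between nodes 0 and 1) = 1/(1/200 + 1/1000 + 1/500) = 125 Ω
R_eq = 125 Ω

Final answer: 125 Ω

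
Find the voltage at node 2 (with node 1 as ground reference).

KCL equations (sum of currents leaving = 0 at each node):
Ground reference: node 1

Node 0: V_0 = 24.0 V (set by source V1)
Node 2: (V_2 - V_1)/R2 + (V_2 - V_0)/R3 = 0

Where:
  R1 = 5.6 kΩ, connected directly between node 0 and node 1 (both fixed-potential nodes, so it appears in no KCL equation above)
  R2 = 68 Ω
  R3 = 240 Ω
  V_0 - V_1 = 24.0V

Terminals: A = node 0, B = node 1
Nodal analysis, taking node 1 as the 0 V reference.
Source V1 fixes V_0 = 24 V.
KCL at each unknown node (sum of currents leaving = 0; resistances in Ω):
  Node 2: (V_2 - 0)/68 + (V_2 - 24)/240 = 0
Collecting terms: 0.01887 × V_2 = 0.1  =>  V_2 = 5.299 V
The requested potential is V_2 = 5.299 V.

Final answer: V_2 = 5.299 V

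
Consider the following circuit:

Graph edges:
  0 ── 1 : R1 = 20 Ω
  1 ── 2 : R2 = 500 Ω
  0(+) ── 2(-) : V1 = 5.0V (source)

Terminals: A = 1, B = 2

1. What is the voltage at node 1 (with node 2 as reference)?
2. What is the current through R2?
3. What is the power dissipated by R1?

Nodal analysis, taking node 2 as the 0 V reference.
Source V1 fixes V_0 = 5 V.
KCL at each unknown node (sum of currents leaving = 0; resistances in Ω):
  Node 1: (V_1 - 5)/20 + (V_1 - 0)/500 = 0
Collecting terms: 0.052 × V_1 = 0.25  =>  V_1 = 4.808 V
Part 1:
  Read off the nodal solution: V_1 = 4.808 V
Part 2:
  I_R2 = (V_1 - V_2)/R2 = (4.808 - 0)/500 = 0.009615 A
  Magnitude: I_R2 = 0.009615 A
Part 3:
  I_R1 = (V_0 - V_1)/R1 = (5 - 4.808)/20 = 0.009615 A
  P_R1 = I_R1² × R1 = (0.009615)² × 20 = 0.001849 W

Final answers:
1. V_1 = 4.808 V
2. I_R2 = 0.009615 A
3. P_R1 = 0.001849 W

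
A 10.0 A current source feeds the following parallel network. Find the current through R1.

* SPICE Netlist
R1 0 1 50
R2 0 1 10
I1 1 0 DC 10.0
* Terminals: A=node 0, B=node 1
All resistors sit directly between nodes 0 and 1, so they are in parallel and share one voltage V; the full source current 10 A splits among them.
1/R_par = 1/50 + 1/10 = 0.12 S  =>  R_par = 8.333 Ω
V = I × R_par = 10 × 8.333 = 83.33 V
I_R1 = V/R1 = 83.33/50 = 1.667 A

Final answer: 1.667 A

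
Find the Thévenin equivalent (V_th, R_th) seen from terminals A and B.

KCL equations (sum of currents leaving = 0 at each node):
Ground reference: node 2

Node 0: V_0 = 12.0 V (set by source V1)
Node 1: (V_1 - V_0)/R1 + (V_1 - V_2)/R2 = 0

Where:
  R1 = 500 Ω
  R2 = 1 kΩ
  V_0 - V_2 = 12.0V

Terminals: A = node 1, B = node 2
Step 1 — V_th is the open-circuit voltage V_A - V_B (nothing connected across the terminals).
Nodal analysis, taking node 2 as the 0 V reference.
Source V1 fixes V_0 = 12 V.
KCL at each unknown node (sum of currents leaving = 0; resistances in Ω):
  Node 1: (V_1 - 12)/500 + (V_1 - 0)/1000 = 0
Collecting terms: 0.003 × V_1 = 0.024  =>  V_1 = 8 V
V_th = V_1 - V_2 = 8 - 0 = 8 V
Step 2 — R_th: zero the source — replace V1 by a short circuit (node 2 merges into node 0) — and find the resistance seen between A (node 1) and B (node 0).
Reduce the network between node 1 (A) and node 0 (B) by series/parallel combination:
  Rp1 = R1 ‖ R2 (parallel, both between nodes 0 and 1) = 1/(1/500 + 1/1000) = 333.3 Ω
R_th = 333.3 Ω

Final answer: V_th = 8 V, R_th = 333.3 Ω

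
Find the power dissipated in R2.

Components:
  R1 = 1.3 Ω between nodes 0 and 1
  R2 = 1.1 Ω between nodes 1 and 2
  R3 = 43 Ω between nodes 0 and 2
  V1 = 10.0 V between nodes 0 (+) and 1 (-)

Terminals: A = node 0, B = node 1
Nodal analysis, taking node 1 as the 0 V reference.
Source V1 fixes V_0 = 10 V.
KCL at each unknown node (sum of currents leaving = 0; resistances in Ω):
  Node 2: (V_2 - 0)/1.1 + (V_2 - 10)/43 = 0
Collecting terms: 0.9323 × V_2 = 0.2326  =>  V_2 = 0.2494 V
I_R2 = (V_1 - V_2)/R2 = (0 - 0.2494)/1.1 = -0.2268 A
P_R2 = I_R2² × R2 = (-0.2268)² × 1.1 = 0.05656 W

Final answer: 0.05656 W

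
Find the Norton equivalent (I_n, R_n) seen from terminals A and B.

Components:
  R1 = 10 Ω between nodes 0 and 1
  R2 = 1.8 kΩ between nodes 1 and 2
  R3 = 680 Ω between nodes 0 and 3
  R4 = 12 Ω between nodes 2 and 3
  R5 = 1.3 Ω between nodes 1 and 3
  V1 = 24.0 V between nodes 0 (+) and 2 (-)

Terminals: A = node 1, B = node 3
Find the Thévenin equivalent first; then I_n = V_th/R_th and R_n = R_th.
Step 1 — V_th is the open-circuit voltage V_A - V_B (nothing connected across the terminals).
Nodal analysis, taking node 2 as the 0 V reference.
Source V1 fixes V_0 = 24 V.
KCL at each unknown node (sum of currents leaving = 0; resistances in Ω):
  Node 1: (V_1 - 24)/10 + (V_1 - 0)/1800 + (V_1 - V_3)/1.3 = 0
  Node 3: (V_3 - 24)/680 + (V_3 - 0)/12 + (V_3 - V_1)/1.3 = 0
Collecting terms (coefficients in siemens):
  0.8698·V_1 - 0.7692·V_3 = 2.4
  0.854·V_3 - 0.7692·V_1 = 0.03529
Determinant D = (0.8698)(0.854) - (-0.7692)(-0.7692) = 0.1511
V_1 = [(2.4)(0.854) - (-0.7692)(0.03529)]/D = 13.74 V
V_3 = [(0.8698)(0.03529) - (2.4)(-0.7692)]/D = 12.42 V
V_th = V_1 - V_3 = 13.74 - 12.42 = 1.323 V
Step 2 — R_th: zero the source — replace V1 by a short circuit (node 2 merges into node 0) — and find the resistance seen between A (node 1) and B (node 3).
Reduce the network between node 1 (A) and node 3 (B) by series/parallel combination:
  Rp1 = R1 ‖ R2 (parallel, both between nodes 0 and 1) = 1/(1/10 + 1/1800) = 9.945 Ω
  Rp2 = R3 ‖ R4 (parallel, both between nodes 0 and 3) = 1/(1/680 + 1/12) = 11.79 Ω
  Rs1 = Rp1 + Rp2 (series, joined only at node 0) = 9.945 + 11.79 = 21.74 Ω
  Rp3 = R5 ‖ Rs1 (parallel, both between nodes 1 and 3) = 1/(1/1.3 + 1/21.74) = 1.227 Ω
R_th = 1.227 Ω
I_n = V_th/R_th = 1.323/1.227 = 1.079 A, and R_n = R_th = 1.227 Ω

Final answer: I_n = 1.079 A, R_n = 1.227 Ω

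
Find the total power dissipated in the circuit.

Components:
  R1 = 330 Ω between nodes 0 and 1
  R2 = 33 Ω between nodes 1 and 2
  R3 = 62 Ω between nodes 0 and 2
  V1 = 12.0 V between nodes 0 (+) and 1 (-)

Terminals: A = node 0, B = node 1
Nodal analysis, taking node 1 as the 0 V reference.
Source V1 fixes V_0 = 12 V.
KCL at each unknown node (sum of currents leaving = 0; resistances in Ω):
  Node 2: (V_2 - 0)/33 + (V_2 - 12)/62 = 0
Collecting terms: 0.04643 × V_2 = 0.1935  =>  V_2 = 4.168 V
Power in each resistor, P = (ΔV)²/R:
  P_R1 = (12 - 0)²/330 = 0.4364 W
  P_R2 = (0 - 4.168)²/33 = 0.5265 W
  P_R3 = (12 - 4.168)²/62 = 0.9893 W
P_total = P_R1 + P_R2 + P_R3 = 1.952 W

Final answer: 1.952 W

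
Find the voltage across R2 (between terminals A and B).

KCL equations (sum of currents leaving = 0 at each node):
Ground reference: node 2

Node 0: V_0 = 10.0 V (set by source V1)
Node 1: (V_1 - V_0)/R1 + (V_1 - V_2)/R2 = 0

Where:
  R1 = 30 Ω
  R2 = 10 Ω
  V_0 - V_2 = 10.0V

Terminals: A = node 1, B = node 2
R1 and R2 are in series across V1 (node 0 → node 1 → node 2), and the output A–B is taken across R2, so this is a voltage divider.
Series current: I = V1/(R1 + R2) = 10/(30 + 10) = 10/40 = 0.25 A
V_R2 = I × R2 = V1 × R2/(R1 + R2) = 10 × 10/40 = 2.5 V

Final answer: 2.5 V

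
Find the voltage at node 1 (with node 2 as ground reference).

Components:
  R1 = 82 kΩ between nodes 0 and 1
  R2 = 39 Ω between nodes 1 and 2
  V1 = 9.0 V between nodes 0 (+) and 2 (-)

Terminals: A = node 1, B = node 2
Nodal analysis, taking node 2 as the 0 V reference.
Source V1 fixes V_0 = 9 V.
KCL at each unknown node (sum of currents leaving = 0; resistances in Ω):
  Node 1: (V_1 - 9)/82000 + (V_1 - 0)/39 = 0
Collecting terms: 0.02565 × V_1 = 0.0001098  =>  V_1 = 0.004278 V
The requested potential is V_1 = 0.004278 V.

Final answer: V_1 = 0.004278 V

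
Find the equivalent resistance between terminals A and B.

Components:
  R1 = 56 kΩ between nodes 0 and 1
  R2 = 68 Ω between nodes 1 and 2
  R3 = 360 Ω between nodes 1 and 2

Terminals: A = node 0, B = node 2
Reduce the network between node 0 (A) and node 2 (B) by series/parallel combination:
  Rp1 = R2 ‖ R3 (parallel, both between nodes 1 and 2) = 1/(1/68 + 1/360) = 57.2 Ω
  Rs1 = R1 + Rp1 (series, joined only at node 1) = 56000 + 57.2 = 56060 Ω
R_eq = 56.06 kΩ

Final answer: 56.06 kΩ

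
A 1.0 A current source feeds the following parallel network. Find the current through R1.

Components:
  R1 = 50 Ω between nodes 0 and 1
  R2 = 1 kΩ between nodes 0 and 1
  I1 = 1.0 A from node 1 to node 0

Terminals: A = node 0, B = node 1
All resistors sit directly between nodes 0 and 1, so they are in parallel and share one voltage V; the full source current 1 A splits among them.
1/R_par = 1/50 + 1/1000 = 0.021 S  =>  R_par = 47.62 Ω
V = I × R_par = 1 × 47.62 = 47.62 V
I_R1 = V/R1 = 47.62/50 = 0.9524 A

Final answer: 0.9524 A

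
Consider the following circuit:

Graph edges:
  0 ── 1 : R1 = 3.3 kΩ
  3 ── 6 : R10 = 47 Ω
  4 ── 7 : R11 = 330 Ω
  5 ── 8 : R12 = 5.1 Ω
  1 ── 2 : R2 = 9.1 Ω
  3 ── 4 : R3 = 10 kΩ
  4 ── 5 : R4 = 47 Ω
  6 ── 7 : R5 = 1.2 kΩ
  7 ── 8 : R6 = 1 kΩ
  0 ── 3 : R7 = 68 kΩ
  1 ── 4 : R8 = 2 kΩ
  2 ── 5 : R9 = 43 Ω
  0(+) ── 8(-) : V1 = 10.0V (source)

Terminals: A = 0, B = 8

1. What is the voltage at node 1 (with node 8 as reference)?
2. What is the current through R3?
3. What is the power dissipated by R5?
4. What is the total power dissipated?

Nodal analysis, taking node 8 as the 0 V reference.
Source V1 fixes V_0 = 10 V.
KCL at each unknown node (sum of currents leaving = 0; resistances in Ω):
  Node 1: (V_1 - 10)/3300 + (V_1 - V_2)/9.1 + (V_1 - V_4)/2000 = 0
  Node 2: (V_2 - V_1)/9.1 + (V_2 - V_5)/43 = 0
  Node 3: (V_3 - V_4)/10000 + (V_3 - 10)/68000 + (V_3 - V_6)/47 = 0
  Node 4: (V_4 - V_3)/10000 + (V_4 - V_5)/47 + (V_4 - V_1)/2000 + (V_4 - V_7)/330 = 0
  Node 5: (V_5 - V_4)/47 + (V_5 - V_2)/43 + (V_5 - 0)/5.1 = 0
  Node 6: (V_6 - V_7)/1200 + (V_6 - V_3)/47 = 0
  Node 7: (V_7 - V_6)/1200 + (V_7 - 0)/1000 + (V_7 - V_4)/330 = 0
Collecting terms (coefficients in siemens):
  0.1107·V_1 - 0.1099·V_2 - 0.0005·V_4 = 0.00303
  0.1331·V_2 - 0.1099·V_1 - 0.02326·V_5 = 0
  0.02139·V_3 - 0.0001·V_4 - 0.02128·V_6 = 0.0001471
  0.02491·V_4 - 0.0005·V_1 - 0.0001·V_3 - 0.02128·V_5 - 0.00303·V_7 = 0
  0.2406·V_5 - 0.02326·V_2 - 0.02128·V_4 = 0
  0.02211·V_6 - 0.02128·V_3 - 0.0008333·V_7 = 0
  0.004864·V_7 - 0.00303·V_4 - 0.0008333·V_6 = 0
Solving these 7 simultaneous equations (Gaussian elimination) gives:
  V_1 = 0.1672 V, V_2 = 0.1407 V, V_3 = 0.2058 V, V_4 = 0.02353 V
  V_5 = 0.01568 V, V_6 = 0.1999 V, V_7 = 0.04891 V
Part 1:
  Read off the nodal solution: V_1 = 0.1672 V
Part 2:
  I_R3 = (V_3 - V_4)/R3 = (0.2058 - 0.02353)/10000 = 0.00001823 A
  Magnitude: I_R3 = 0.00001823 A
Part 3:
  I_R5 = (V_6 - V_7)/R5 = (0.1999 - 0.04891)/1200 = 0.0001258 A
  P_R5 = I_R5² × R5 = (0.0001258)² × 1200 = 0.00001899 W
Part 4:
  Power in each resistor, P = (ΔV)²/R:
    P_R1 = (10 - 0.1672)²/3300 = 0.0293 W
    P_R2 = (0.1672 - 0.1407)²/9.1 = 0.00007694 W
    P_R3 = (0.2058 - 0.02353)²/10000 = 0.000003322 W
    P_R4 = (0.02353 - 0.01568)²/47 = 0.00000131 W
    P_R5 = (0.1999 - 0.04891)²/1200 = 0.00001899 W
    P_R6 = (0.04891 - 0)²/1000 = 0.000002392 W
    P_R7 = (10 - 0.2058)²/68000 = 0.001411 W
    P_R8 = (0.1672 - 0.02353)²/2000 = 0.00001032 W
    P_R9 = (0.1407 - 0.01568)²/43 = 0.0003636 W
    P_R10 = (0.2058 - 0.1999)²/47 = 0.0000007439 W
    P_R11 = (0.02353 - 0.04891)²/330 = 0.000001952 W
    P_R12 = (0.01568 - 0)²/5.1 = 0.00004822 W
  P_total = P_R1 + P_R2 + P_R3 + P_R4 + P_R5 + P_R6 + P_R7 + P_R8 + P_R9 + P_R10 + P_R11 + P_R12 = 0.03124 W

Final answers:
1. V_1 = 0.1672 V
2. I_R3 = 1.823e-05 A
3. P_R5 = 1.899e-05 W
4. P_total = 0.03124 W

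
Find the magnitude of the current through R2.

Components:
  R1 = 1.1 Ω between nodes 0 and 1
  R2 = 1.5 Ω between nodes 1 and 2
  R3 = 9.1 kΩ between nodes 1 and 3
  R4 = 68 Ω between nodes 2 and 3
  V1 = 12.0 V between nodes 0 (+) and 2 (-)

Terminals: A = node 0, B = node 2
Nodal analysis, taking node 2 as the 0 V reference.
Source V1 fixes V_0 = 12 V.
KCL at each unknown node (sum of currents leaving = 0; resistances in Ω):
  Node 1: (V_1 - 12)/1.1 + (V_1 - 0)/1.5 + (V_1 - V_3)/9100 = 0
  Node 3: (V_3 - V_1)/9100 + (V_3 - 0)/68 = 0
Collecting terms (coefficients in siemens):
  1.576·V_1 - 0.0001099·V_3 = 10.91
  0.01482·V_3 - 0.0001099·V_1 = 0
Determinant D = (1.576)(0.01482) - (-0.0001099)(-0.0001099) = 0.02335
V_1 = [(10.91)(0.01482) - (-0.0001099)(0)]/D = 6.923 V
V_3 = [(1.576)(0) - (10.91)(-0.0001099)]/D = 0.05135 V
I_R2 = (V_1 - V_2)/R2 = (6.923 - 0)/1.5 = 4.615 A
|I_R2| = 4.615 A

Final answer: |I_R2| = 4.615 A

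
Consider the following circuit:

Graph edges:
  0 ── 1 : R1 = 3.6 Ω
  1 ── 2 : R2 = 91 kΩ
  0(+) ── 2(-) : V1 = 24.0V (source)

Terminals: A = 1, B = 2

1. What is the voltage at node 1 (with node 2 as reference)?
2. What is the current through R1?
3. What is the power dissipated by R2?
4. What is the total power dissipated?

Nodal analysis, taking node 2 as the 0 V reference.
Source V1 fixes V_0 = 24 V.
KCL at each unknown node (sum of currents leaving = 0; resistances in Ω):
  Node 1: (V_1 - 24)/3.6 + (V_1 - 0)/91000 = 0
Collecting terms: 0.2778 × V_1 = 6.667  =>  V_1 = 24 V
Part 1:
  Read off the nodal solution: V_1 = 24 V
Part 2:
  I_R1 = (V_0 - V_1)/R1 = (24 - 24)/3.6 = 0.0002637 A
  Magnitude: I_R1 = 0.0002637 A
Part 3:
  I_R2 = (V_1 - V_2)/R2 = (24 - 0)/91000 = 0.0002637 A
  P_R2 = I_R2² × R2 = (0.0002637)² × 91000 = 0.006329 W
Part 4:
  Power in each resistor, P = (ΔV)²/R:
    P_R1 = (24 - 24)²/3.6 = 0.0000002504 W
    P_R2 = (24 - 0)²/91000 = 0.006329 W
  P_total = P_R1 + P_R2 = 0.006329 W

Final answers:
1. V_1 = 24 V
2. I_R1 = 0.0002637 A
3. P_R2 = 0.006329 W
4. P_total = 0.006329 W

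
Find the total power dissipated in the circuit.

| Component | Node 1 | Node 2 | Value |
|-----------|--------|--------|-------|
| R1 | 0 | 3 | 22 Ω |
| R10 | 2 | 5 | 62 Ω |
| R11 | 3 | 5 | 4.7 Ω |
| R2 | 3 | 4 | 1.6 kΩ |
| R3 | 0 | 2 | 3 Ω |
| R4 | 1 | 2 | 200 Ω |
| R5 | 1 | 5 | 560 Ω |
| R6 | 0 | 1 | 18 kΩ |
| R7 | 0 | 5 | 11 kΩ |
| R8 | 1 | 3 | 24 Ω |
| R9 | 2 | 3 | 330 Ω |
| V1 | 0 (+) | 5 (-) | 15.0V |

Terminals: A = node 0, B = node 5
Nodal analysis, taking node 5 as the 0 V reference.
Source V1 fixes V_0 = 15 V.
KCL at each unknown node (sum of currents leaving = 0; resistances in Ω):
  Node 1: (V_1 - V_2)/200 + (V_1 - 0)/560 + (V_1 - 15)/18000 + (V_1 - V_3)/24 = 0
  Node 2: (V_2 - 15)/3 + (V_2 - V_1)/200 + (V_2 - V_3)/330 + (V_2 - 0)/62 = 0
  Node 3: (V_3 - 15)/22 + (V_3 - V_4)/1600 + (V_3 - V_1)/24 + (V_3 - V_2)/330 + (V_3 - 0)/4.7 = 0
  Node 4: (V_4 - V_3)/1600 = 0
Collecting terms (coefficients in siemens):
  0.04851·V_1 - 0.005·V_2 - 0.04167·V_3 = 0.0008333
  0.3575·V_2 - 0.005·V_1 - 0.00303·V_3 = 5
  0.3035·V_3 - 0.04167·V_1 - 0.00303·V_2 - 0.000625·V_4 = 0.6818
  0.000625·V_4 - 0.000625·V_3 = 0
Solving these 4 simultaneous equations (Gaussian elimination) gives:
  V_1 = 3.993 V, V_2 = 14.07 V, V_3 = 2.941 V, V_4 = 2.941 V
Power in each resistor, P = (ΔV)²/R:
  P_R1 = (15 - 2.941)²/22 = 6.61 W
  P_R2 = (2.941 - 2.941)²/1600 = 0 W
  P_R3 = (15 - 14.07)²/3 = 0.2901 W
  P_R4 = (3.993 - 14.07)²/200 = 0.5074 W
  P_R5 = (3.993 - 0)²/560 = 0.02847 W
  P_R6 = (15 - 3.993)²/18000 = 0.00673 W
  P_R7 = (15 - 0)²/11000 = 0.02045 W
  P_R8 = (3.993 - 2.941)²/24 = 0.04615 W
  P_R9 = (14.07 - 2.941)²/330 = 0.3751 W
  P_R10 = (14.07 - 0)²/62 = 3.192 W
  P_R11 = (2.941 - 0)²/4.7 = 1.84 W
P_total = P_R1 + P_R2 + P_R3 + P_R4 + P_R5 + P_R6 + P_R7 + P_R8 + P_R9 + P_R10 + P_R11 = 12.92 W

Final answer: 12.92 W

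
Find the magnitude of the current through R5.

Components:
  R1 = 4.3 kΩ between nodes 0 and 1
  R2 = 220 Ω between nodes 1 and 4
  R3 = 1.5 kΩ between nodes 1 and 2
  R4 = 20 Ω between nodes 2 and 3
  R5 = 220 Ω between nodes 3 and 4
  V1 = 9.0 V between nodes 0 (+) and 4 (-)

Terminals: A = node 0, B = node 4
Nodal analysis, taking node 4 as the 0 V reference.
Source V1 fixes V_0 = 9 V.
KCL at each unknown node (sum of currents leaving = 0; resistances in Ω):
  Node 1: (V_1 - 9)/4300 + (V_1 - 0)/220 + (V_1 - V_2)/1500 = 0
  Node 2: (V_2 - V_1)/1500 + (V_2 - V_3)/20 = 0
  Node 3: (V_3 - V_2)/20 + (V_3 - 0)/220 = 0
Collecting terms (coefficients in siemens):
  0.005445·V_1 - 0.0006667·V_2 = 0.002093
  0.05067·V_2 - 0.0006667·V_1 - 0.05·V_3 = 0
  0.05455·V_3 - 0.05·V_2 = 0
Solving these 3 simultaneous equations (Gaussian elimination) gives:
  V_1 = 0.391 V, V_2 = 0.05393 V, V_3 = 0.04944 V
I_R5 = (V_3 - V_4)/R5 = (0.04944 - 0)/220 = 0.0002247 A
|I_R5| = 0.0002247 A

Final answer: |I_R5| = 0.0002247 A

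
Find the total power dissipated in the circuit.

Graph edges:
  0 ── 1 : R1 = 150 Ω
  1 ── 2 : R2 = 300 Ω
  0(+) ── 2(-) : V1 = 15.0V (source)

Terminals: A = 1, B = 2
Nodal analysis, taking node 2 as the 0 V reference.
Source V1 fixes V_0 = 15 V.
KCL at each unknown node (sum of currents leaving = 0; resistances in Ω):
  Node 1: (V_1 - 15)/150 + (V_1 - 0)/300 = 0
Collecting terms: 0.01 × V_1 = 0.1  =>  V_1 = 10 V
Power in each resistor, P = (ΔV)²/R:
  P_R1 = (15 - 10)²/150 = 0.1667 W
  P_R2 = (10 - 0)²/300 = 0.3333 W
P_total = P_R1 + P_R2 = 0.5 W

Final answer: 0.5 W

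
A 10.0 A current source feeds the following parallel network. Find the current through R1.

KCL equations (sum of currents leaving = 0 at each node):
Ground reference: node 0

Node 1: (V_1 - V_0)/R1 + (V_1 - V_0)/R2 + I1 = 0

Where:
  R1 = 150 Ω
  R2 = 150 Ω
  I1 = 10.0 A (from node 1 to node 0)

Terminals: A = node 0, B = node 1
All resistors sit directly between nodes 0 and 1, so they are in parallel and share one voltage V; the full source current 10 A splits among them.
1/R_par = 1/150 + 1/150 = 0.01333 S  =>  R_par = 75 Ω
V = I × R_par = 10 × 75 = 750 V
I_R1 = V/R1 = 750/150 = 5 A

Final answer: 5 A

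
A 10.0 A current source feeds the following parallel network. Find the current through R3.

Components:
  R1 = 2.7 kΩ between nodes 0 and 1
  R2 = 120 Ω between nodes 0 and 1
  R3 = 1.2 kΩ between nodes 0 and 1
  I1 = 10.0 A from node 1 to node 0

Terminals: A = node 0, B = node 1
All resistors sit directly between nodes 0 and 1, so they are in parallel and share one voltage V; the full source current 10 A splits among them.
1/R_par = 1/2700 + 1/120 + 1/1200 = 0.009537 S  =>  R_par = 104.9 Ω
V = I × R_par = 10 × 104.9 = 1049 V
I_R3 = V/R3 = 1049/1200 = 0.8738 A

Final answer: 0.8738 A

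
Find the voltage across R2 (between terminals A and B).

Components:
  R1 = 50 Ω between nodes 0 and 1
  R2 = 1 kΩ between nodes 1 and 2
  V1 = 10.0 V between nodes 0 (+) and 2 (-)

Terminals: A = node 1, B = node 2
R1 and R2 are in series across V1 (node 0 → node 1 → node 2), and the output A–B is taken across R2, so this is a voltage divider.
Series current: I = V1/(R1 + R2) = 10/(50 + 1000) = 10/1050 = 0.009524 A
V_R2 = I × R2 = V1 × R2/(R1 + R2) = 10 × 1000/1050 = 9.524 V

Final answer: 9.524 V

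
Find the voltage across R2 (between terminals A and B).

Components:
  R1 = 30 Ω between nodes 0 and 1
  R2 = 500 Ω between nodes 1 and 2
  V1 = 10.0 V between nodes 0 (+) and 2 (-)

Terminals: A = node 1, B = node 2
R1 and R2 are in series across V1 (node 0 → node 1 → node 2), and the output A–B is taken across R2, so this is a voltage divider.
Series current: I = V1/(R1 + R2) = 10/(30 + 500) = 10/530 = 0.01887 A
V_R2 = I × R2 = V1 × R2/(R1 + R2) = 10 × 500/530 = 9.434 V

Final answer: 9.434 V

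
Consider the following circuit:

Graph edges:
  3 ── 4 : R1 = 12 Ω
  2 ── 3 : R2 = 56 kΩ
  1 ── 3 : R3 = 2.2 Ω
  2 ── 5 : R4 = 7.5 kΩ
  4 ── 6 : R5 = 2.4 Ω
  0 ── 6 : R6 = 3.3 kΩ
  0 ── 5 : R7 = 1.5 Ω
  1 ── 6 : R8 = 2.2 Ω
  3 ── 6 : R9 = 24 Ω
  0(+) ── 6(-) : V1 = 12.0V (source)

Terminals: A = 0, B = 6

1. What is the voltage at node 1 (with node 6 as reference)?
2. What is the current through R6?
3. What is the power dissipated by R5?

Nodal analysis, taking node 6 as the 0 V reference.
Source V1 fixes V_0 = 12 V.
KCL at each unknown node (sum of currents leaving = 0; resistances in Ω):
  Node 1: (V_1 - V_3)/2.2 + (V_1 - 0)/2.2 = 0
  Node 2: (V_2 - V_3)/56000 + (V_2 - V_5)/7500 = 0
  Node 3: (V_3 - V_4)/12 + (V_3 - V_2)/56000 + (V_3 - V_1)/2.2 + (V_3 - 0)/24 = 0
  Node 4: (V_4 - V_3)/12 + (V_4 - 0)/2.4 = 0
  Node 5: (V_5 - V_2)/7500 + (V_5 - 12)/1.5 = 0
Collecting terms (coefficients in siemens):
  0.9091·V_1 - 0.4545·V_3 = 0
  0.0001512·V_2 - 0.00001786·V_3 - 0.0001333·V_5 = 0
  0.5796·V_3 - 0.4545·V_1 - 0.00001786·V_2 - 0.08333·V_4 = 0
  0.5·V_4 - 0.08333·V_3 = 0
  0.6668·V_5 - 0.0001333·V_2 = 8
Solving these 5 simultaneous equations (Gaussian elimination) gives:
  V_1 = 0.0002792 V, V_2 = 10.58 V, V_3 = 0.0005584 V, V_4 = 0.00009307 V
  V_5 = 12 V
Part 1:
  Read off the nodal solution: V_1 = 0.0002792 V
Part 2:
  I_R6 = (V_0 - V_6)/R6 = (12 - 0)/3300 = 0.003636 A
  Magnitude: I_R6 = 0.003636 A
Part 3:
  I_R5 = (V_4 - V_6)/R5 = (0.00009307 - 0)/2.4 = 0.00003878 A
  P_R5 = I_R5² × R5 = (0.00003878)² × 2.4 = 0.000000003609 W

Final answers:
1. V_1 = 0.0002792 V
2. I_R6 = 0.003636 A
3. P_R5 = 3.609e-09 W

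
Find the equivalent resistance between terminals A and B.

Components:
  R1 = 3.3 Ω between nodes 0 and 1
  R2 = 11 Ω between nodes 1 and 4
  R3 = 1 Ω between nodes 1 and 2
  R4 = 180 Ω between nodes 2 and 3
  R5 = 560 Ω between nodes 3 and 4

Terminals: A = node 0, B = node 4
Reduce the network between node 0 (A) and node 4 (B) by series/parallel combination:
  Rs1 = R3 + R4 (series, joined only at node 2) = 1 + 180 = 181 Ω
  Rs2 = R5 + Rs1 (series, joined only at node 3) = 560 + 181 = 741 Ω
  Rp1 = R2 ‖ Rs2 (parallel, both between nodes 1 and 4) = 1/(1/11 + 1/741) = 10.84 Ω
  Rs3 = R1 + Rp1 (series, joined only at node 1) = 3.3 + 10.84 = 14.14 Ω
R_eq = 14.14 Ω

Final answer: 14.14 Ω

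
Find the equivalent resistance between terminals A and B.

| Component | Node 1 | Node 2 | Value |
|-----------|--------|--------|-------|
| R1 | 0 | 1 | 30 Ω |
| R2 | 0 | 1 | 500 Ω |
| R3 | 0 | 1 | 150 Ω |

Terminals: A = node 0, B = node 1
Reduce the network between node 0 (A) and node 1 (B) by series/parallel combination:
  Rp1 = R1 ‖ R2 ‖ R3 (parallel, all between nodes 0 and 1) = 1/(1/30 + 1/500 + 1/150) = 23.81 Ω
R_eq = 23.81 Ω

Final answer: 23.81 Ω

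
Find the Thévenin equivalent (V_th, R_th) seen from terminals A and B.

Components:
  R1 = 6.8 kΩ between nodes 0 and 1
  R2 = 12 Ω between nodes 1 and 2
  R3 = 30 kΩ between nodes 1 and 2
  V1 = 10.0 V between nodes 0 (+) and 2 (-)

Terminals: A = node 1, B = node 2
Step 1 — V_th is the open-circuit voltage V_A - V_B (nothing connected across the terminals).
Nodal analysis, taking node 2 as the 0 V reference.
Source V1 fixes V_0 = 10 V.
KCL at each unknown node (sum of currents leaving = 0; resistances in Ω):
  Node 1: (V_1 - 10)/6800 + (V_1 - 0)/12 + (V_1 - 0)/30000 = 0
Collecting terms: 0.08351 × V_1 = 0.001471  =>  V_1 = 0.01761 V
V_th = V_1 - V_2 = 0.01761 - 0 = 0.01761 V
Step 2 — R_th: zero the source — replace V1 by a short circuit (node 2 merges into node 0) — and find the resistance seen between A (node 1) and B (node 0).
Reduce the network between node 1 (A) and node 0 (B) by series/parallel combination:
  Rp1 = R1 ‖ R2 ‖ R3 (parallel, all between nodes 0 and 1) = 1/(1/6800 + 1/12 + 1/30000) = 11.97 Ω
R_th = 11.97 Ω

Final answer: V_th = 0.01761 V, R_th = 11.97 Ω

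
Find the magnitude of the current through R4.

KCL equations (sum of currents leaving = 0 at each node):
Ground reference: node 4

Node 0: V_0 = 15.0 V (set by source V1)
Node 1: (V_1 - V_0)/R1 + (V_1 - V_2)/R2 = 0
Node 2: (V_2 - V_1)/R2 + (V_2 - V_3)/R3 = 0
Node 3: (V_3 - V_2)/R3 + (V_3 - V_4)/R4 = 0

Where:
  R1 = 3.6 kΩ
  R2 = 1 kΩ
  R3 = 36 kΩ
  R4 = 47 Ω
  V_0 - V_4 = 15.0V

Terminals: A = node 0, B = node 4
Nodal analysis, taking node 4 as the 0 V reference.
Source V1 fixes V_0 = 15 V.
KCL at each unknown node (sum of currents leaving = 0; resistances in Ω):
  Node 1: (V_1 - 15)/3600 + (V_1 - V_2)/1000 = 0
  Node 2: (V_2 - V_1)/1000 + (V_2 - V_3)/36000 = 0
  Node 3: (V_3 - V_2)/36000 + (V_3 - 0)/47 = 0
Collecting terms (coefficients in siemens):
  0.001278·V_1 - 0.001·V_2 = 0.004167
  0.001028·V_2 - 0.001·V_1 - 0.00002778·V_3 = 0
  0.0213·V_3 - 0.00002778·V_2 = 0
Solving these 3 simultaneous equations (Gaussian elimination) gives:
  V_1 = 13.67 V, V_2 = 13.3 V, V_3 = 0.01734 V
I_R4 = (V_3 - V_4)/R4 = (0.01734 - 0)/47 = 0.000369 A
|I_R4| = 0.000369 A

Final answer: |I_R4| = 0.000369 A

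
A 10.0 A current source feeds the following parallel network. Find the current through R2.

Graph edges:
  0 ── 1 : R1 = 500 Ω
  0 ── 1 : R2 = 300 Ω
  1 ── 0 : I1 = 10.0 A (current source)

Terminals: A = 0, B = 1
All resistors sit directly between nodes 0 and 1, so they are in parallel and share one voltage V; the full source current 10 A splits among them.
1/R_par = 1/500 + 1/300 = 0.005333 S  =>  R_par = 187.5 Ω
V = I × R_par = 10 × 187.5 = 1875 V
I_R2 = V/R2 = 1875/300 = 6.25 A

Final answer: 6.25 A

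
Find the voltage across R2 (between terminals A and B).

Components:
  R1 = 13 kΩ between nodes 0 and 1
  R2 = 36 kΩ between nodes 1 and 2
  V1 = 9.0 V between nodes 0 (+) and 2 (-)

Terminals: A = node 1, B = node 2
R1 and R2 are in series across V1 (node 0 → node 1 → node 2), and the output A–B is taken across R2, so this is a voltage divider.
Series current: I = V1/(R1 + R2) = 9/(13000 + 36000) = 9/49000 = 0.0001837 A
V_R2 = I × R2 = V1 × R2/(R1 + R2) = 9 × 36000/49000 = 6.612 V

Final answer: 6.612 V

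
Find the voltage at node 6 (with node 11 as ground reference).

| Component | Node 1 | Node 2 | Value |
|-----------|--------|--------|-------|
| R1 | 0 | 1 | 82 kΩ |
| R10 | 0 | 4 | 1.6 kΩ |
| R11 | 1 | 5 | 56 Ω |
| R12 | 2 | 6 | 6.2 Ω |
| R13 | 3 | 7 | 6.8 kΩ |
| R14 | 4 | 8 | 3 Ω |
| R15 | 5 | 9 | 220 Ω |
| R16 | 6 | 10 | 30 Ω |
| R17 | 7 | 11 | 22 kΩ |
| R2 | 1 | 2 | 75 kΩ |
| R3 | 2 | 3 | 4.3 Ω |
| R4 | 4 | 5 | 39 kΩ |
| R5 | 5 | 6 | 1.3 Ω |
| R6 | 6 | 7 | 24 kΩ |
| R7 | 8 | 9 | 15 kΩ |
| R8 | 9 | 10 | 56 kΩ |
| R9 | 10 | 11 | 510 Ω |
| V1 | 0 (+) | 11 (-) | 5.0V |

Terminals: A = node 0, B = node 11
Nodal analysis, taking node 11 as the 0 V reference.
Source V1 fixes V_0 = 5 V.
KCL at each unknown node (sum of currents leaving = 0; resistances in Ω):
  Node 1: (V_1 - 5)/82000 + (V_1 - V_2)/75000 + (V_1 - V_5)/56 = 0
  Node 2: (V_2 - V_1)/75000 + (V_2 - V_3)/4.3 + (V_2 - V_6)/6.2 = 0
  Node 3: (V_3 - V_2)/4.3 + (V_3 - V_7)/6800 = 0
  Node 4: (V_4 - V_5)/39000 + (V_4 - 5)/1600 + (V_4 - V_8)/3 = 0
  Node 5: (V_5 - V_4)/39000 + (V_5 - V_6)/1.3 + (V_5 - V_1)/56 + (V_5 - V_9)/220 = 0
  Node 6: (V_6 - V_5)/1.3 + (V_6 - V_7)/24000 + (V_6 - V_2)/6.2 + (V_6 - V_10)/30 = 0
  Node 7: (V_7 - V_6)/24000 + (V_7 - V_3)/6800 + (V_7 - 0)/22000 = 0
  Node 8: (V_8 - V_9)/15000 + (V_8 - V_4)/3 = 0
  Node 9: (V_9 - V_8)/15000 + (V_9 - V_10)/56000 + (V_9 - V_5)/220 = 0
  Node 10: (V_10 - V_9)/56000 + (V_10 - 0)/510 + (V_10 - V_6)/30 = 0
Collecting terms (coefficients in siemens):
  0.01788·V_1 - 0.00001333·V_2 - 0.01786·V_5 = 0.00006098
  0.3939·V_2 - 0.00001333·V_1 - 0.2326·V_3 - 0.1613·V_6 = 0
  0.2327·V_3 - 0.2326·V_2 - 0.0001471·V_7 = 0
  0.334·V_4 - 0.00002564·V_5 - 0.3333·V_8 = 0.003125
  0.7917·V_5 - 0.01786·V_1 - 0.00002564·V_4 - 0.7692·V_6 - 0.004545·V_9 = 0
  0.9639·V_6 - 0.1613·V_2 - 0.7692·V_5 - 0.00004167·V_7 - 0.03333·V_10 = 0
  0.0002342·V_7 - 0.0001471·V_3 - 0.00004167·V_6 = 0
  0.3334·V_8 - 0.3333·V_4 - 0.00006667·V_9 = 0
  0.00463·V_9 - 0.004545·V_5 - 0.00006667·V_8 - 0.00001786·V_10 = 0
  0.03531·V_10 - 0.03333·V_6 - 0.00001786·V_9 = 0
Solving these 10 simultaneous equations (Gaussian elimination) gives:
  V_1 = 0.2357 V, V_2 = 0.2319 V, V_3 = 0.2318 V, V_4 = 4.392 V
  V_5 = 0.2325 V, V_6 = 0.2319 V, V_7 = 0.1869 V, V_8 = 4.391 V
  V_9 = 0.2923 V, V_10 = 0.2191 V
The requested potential is V_6 = 0.2319 V.

Final answer: V_6 = 0.2319 V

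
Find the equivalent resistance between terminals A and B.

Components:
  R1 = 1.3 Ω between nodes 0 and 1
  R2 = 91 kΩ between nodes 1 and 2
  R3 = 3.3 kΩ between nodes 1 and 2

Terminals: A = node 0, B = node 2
Reduce the network between node 0 (A) and node 2 (B) by series/parallel combination:
  Rp1 = R2 ‖ R3 (parallel, both between nodes 1 and 2) = 1/(1/91000 + 1/3300) = 3185 Ω
  Rs1 = R1 + Rp1 (series, joined only at node 1) = 1.3 + 3185 = 3186 Ω
R_eq = 3.186 kΩ

Final answer: 3.186 kΩ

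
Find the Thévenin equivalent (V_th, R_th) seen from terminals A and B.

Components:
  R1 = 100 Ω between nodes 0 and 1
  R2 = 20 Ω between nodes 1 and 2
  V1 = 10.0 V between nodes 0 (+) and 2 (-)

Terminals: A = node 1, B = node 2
Step 1 — V_th is the open-circuit voltage V_A - V_B (nothing connected across the terminals).
Nodal analysis, taking node 2 as the 0 V reference.
Source V1 fixes V_0 = 10 V.
KCL at each unknown node (sum of currents leaving = 0; resistances in Ω):
  Node 1: (V_1 - 10)/100 + (V_1 - 0)/20 = 0
Collecting terms: 0.06 × V_1 = 0.1  =>  V_1 = 1.667 V
V_th = V_1 - V_2 = 1.667 - 0 = 1.667 V
Step 2 — R_th: zero the source — replace V1 by a short circuit (node 2 merges into node 0) — and find the resistance seen between A (node 1) and B (node 0).
Reduce the network between node 1 (A) and node 0 (B) by series/parallel combination:
  Rp1 = R1 ‖ R2 (parallel, both between nodes 0 and 1) = 1/(1/100 + 1/20) = 16.67 Ω
R_th = 16.67 Ω

Final answer: V_th = 1.667 V, R_th = 16.67 Ω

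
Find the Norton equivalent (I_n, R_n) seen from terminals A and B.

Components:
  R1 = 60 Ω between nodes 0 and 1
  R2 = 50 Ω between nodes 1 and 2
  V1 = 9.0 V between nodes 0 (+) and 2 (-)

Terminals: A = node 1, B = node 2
Find the Thévenin equivalent first; then I_n = V_th/R_th and R_n = R_th.
Step 1 — V_th is the open-circuit voltage V_A - V_B (nothing connected across the terminals).
Nodal analysis, taking node 2 as the 0 V reference.
Source V1 fixes V_0 = 9 V.
KCL at each unknown node (sum of currents leaving = 0; resistances in Ω):
  Node 1: (V_1 - 9)/60 + (V_1 - 0)/50 = 0
Collecting terms: 0.03667 × V_1 = 0.15  =>  V_1 = 4.091 V
V_th = V_1 - V_2 = 4.091 - 0 = 4.091 V
Step 2 — R_th: zero the source — replace V1 by a short circuit (node 2 merges into node 0) — and find the resistance seen between A (node 1) and B (node 0).
Reduce the network between node 1 (A) and node 0 (B) by series/parallel combination:
  Rp1 = R1 ‖ R2 (parallel, both between nodes 0 and 1) = 1/(1/60 + 1/50) = 27.27 Ω
R_th = 27.27 Ω
I_n = V_th/R_th = 4.091/27.27 = 0.15 A, and R_n = R_th = 27.27 Ω

Final answer: I_n = 0.15 A, R_n = 27.27 Ω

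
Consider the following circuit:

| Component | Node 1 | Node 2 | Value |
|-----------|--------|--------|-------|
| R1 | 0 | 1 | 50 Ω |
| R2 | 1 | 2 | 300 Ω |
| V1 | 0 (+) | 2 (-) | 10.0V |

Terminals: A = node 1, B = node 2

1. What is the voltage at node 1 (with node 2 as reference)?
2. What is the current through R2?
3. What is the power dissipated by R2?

Nodal analysis, taking node 2 as the 0 V reference.
Source V1 fixes V_0 = 10 V.
KCL at each unknown node (sum of currents leaving = 0; resistances in Ω):
  Node 1: (V_1 - 10)/50 + (V_1 - 0)/300 = 0
Collecting terms: 0.02333 × V_1 = 0.2  =>  V_1 = 8.571 V
Part 1:
  Read off the nodal solution: V_1 = 8.571 V
Part 2:
  I_R2 = (V_1 - V_2)/R2 = (8.571 - 0)/300 = 0.02857 A
  Magnitude: I_R2 = 0.02857 A
Part 3:
  I_R2 = (V_1 - V_2)/R2 = (8.571 - 0)/300 = 0.02857 A
  P_R2 = I_R2² × R2 = (0.02857)² × 300 = 0.2449 W

Final answers:
1. V_1 = 8.571 V
2. I_R2 = 0.02857 A
3. P_R2 = 0.2449 W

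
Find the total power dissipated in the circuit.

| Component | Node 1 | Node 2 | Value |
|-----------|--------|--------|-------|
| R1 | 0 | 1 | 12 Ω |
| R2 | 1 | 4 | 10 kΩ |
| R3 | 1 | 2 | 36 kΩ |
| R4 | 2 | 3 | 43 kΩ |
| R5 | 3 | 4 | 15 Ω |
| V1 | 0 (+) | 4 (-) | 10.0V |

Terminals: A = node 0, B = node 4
Nodal analysis, taking node 4 as the 0 V reference.
Source V1 fixes V_0 = 10 V.
KCL at each unknown node (sum of currents leaving = 0; resistances in Ω):
  Node 1: (V_1 - 10)/12 + (V_1 - 0)/10000 + (V_1 - V_2)/36000 = 0
  Node 2: (V_2 - V_1)/36000 + (V_2 - V_3)/43000 = 0
  Node 3: (V_3 - V_2)/43000 + (V_3 - 0)/15 = 0
Collecting terms (coefficients in siemens):
  0.08346·V_1 - 0.00002778·V_2 = 0.8333
  0.00005103·V_2 - 0.00002778·V_1 - 0.00002326·V_3 = 0
  0.06669·V_3 - 0.00002326·V_2 = 0
Solving these 3 simultaneous equations (Gaussian elimination) gives:
  V_1 = 9.986 V, V_2 = 5.437 V, V_3 = 0.001896 V
Power in each resistor, P = (ΔV)²/R:
  P_R1 = (10 - 9.986)²/12 = 0.00001519 W
  P_R2 = (9.986 - 0)²/10000 = 0.009973 W
  P_R3 = (9.986 - 5.437)²/36000 = 0.0005751 W
  P_R4 = (5.437 - 0.001896)²/43000 = 0.0006869 W
  P_R5 = (0.001896 - 0)²/15 = 0.0000002396 W
P_total = P_R1 + P_R2 + P_R3 + P_R4 + P_R5 = 0.01125 W

Final answer: 0.01125 W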